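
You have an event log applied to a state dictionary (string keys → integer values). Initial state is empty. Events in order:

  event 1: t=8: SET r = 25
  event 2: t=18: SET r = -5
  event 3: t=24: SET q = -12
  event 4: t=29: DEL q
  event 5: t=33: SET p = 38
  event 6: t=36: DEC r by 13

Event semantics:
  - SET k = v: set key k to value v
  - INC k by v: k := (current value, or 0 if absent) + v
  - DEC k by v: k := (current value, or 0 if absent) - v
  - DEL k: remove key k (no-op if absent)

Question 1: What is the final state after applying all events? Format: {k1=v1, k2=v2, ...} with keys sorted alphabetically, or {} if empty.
Answer: {p=38, r=-18}

Derivation:
  after event 1 (t=8: SET r = 25): {r=25}
  after event 2 (t=18: SET r = -5): {r=-5}
  after event 3 (t=24: SET q = -12): {q=-12, r=-5}
  after event 4 (t=29: DEL q): {r=-5}
  after event 5 (t=33: SET p = 38): {p=38, r=-5}
  after event 6 (t=36: DEC r by 13): {p=38, r=-18}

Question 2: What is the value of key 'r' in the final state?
Answer: -18

Derivation:
Track key 'r' through all 6 events:
  event 1 (t=8: SET r = 25): r (absent) -> 25
  event 2 (t=18: SET r = -5): r 25 -> -5
  event 3 (t=24: SET q = -12): r unchanged
  event 4 (t=29: DEL q): r unchanged
  event 5 (t=33: SET p = 38): r unchanged
  event 6 (t=36: DEC r by 13): r -5 -> -18
Final: r = -18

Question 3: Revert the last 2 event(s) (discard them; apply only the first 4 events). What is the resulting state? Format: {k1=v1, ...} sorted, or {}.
Keep first 4 events (discard last 2):
  after event 1 (t=8: SET r = 25): {r=25}
  after event 2 (t=18: SET r = -5): {r=-5}
  after event 3 (t=24: SET q = -12): {q=-12, r=-5}
  after event 4 (t=29: DEL q): {r=-5}

Answer: {r=-5}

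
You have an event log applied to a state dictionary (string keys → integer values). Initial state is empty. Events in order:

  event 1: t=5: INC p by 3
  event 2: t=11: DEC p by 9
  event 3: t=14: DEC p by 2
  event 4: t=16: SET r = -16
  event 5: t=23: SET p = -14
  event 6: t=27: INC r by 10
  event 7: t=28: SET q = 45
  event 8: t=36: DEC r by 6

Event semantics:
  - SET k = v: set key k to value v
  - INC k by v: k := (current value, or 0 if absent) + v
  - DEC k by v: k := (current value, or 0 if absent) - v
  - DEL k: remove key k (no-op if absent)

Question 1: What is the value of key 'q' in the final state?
Answer: 45

Derivation:
Track key 'q' through all 8 events:
  event 1 (t=5: INC p by 3): q unchanged
  event 2 (t=11: DEC p by 9): q unchanged
  event 3 (t=14: DEC p by 2): q unchanged
  event 4 (t=16: SET r = -16): q unchanged
  event 5 (t=23: SET p = -14): q unchanged
  event 6 (t=27: INC r by 10): q unchanged
  event 7 (t=28: SET q = 45): q (absent) -> 45
  event 8 (t=36: DEC r by 6): q unchanged
Final: q = 45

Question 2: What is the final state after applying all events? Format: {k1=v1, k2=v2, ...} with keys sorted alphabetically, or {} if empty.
  after event 1 (t=5: INC p by 3): {p=3}
  after event 2 (t=11: DEC p by 9): {p=-6}
  after event 3 (t=14: DEC p by 2): {p=-8}
  after event 4 (t=16: SET r = -16): {p=-8, r=-16}
  after event 5 (t=23: SET p = -14): {p=-14, r=-16}
  after event 6 (t=27: INC r by 10): {p=-14, r=-6}
  after event 7 (t=28: SET q = 45): {p=-14, q=45, r=-6}
  after event 8 (t=36: DEC r by 6): {p=-14, q=45, r=-12}

Answer: {p=-14, q=45, r=-12}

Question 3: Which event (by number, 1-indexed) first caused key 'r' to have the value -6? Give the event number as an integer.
Looking for first event where r becomes -6:
  event 4: r = -16
  event 5: r = -16
  event 6: r -16 -> -6  <-- first match

Answer: 6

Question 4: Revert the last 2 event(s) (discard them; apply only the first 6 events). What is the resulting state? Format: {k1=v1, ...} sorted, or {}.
Keep first 6 events (discard last 2):
  after event 1 (t=5: INC p by 3): {p=3}
  after event 2 (t=11: DEC p by 9): {p=-6}
  after event 3 (t=14: DEC p by 2): {p=-8}
  after event 4 (t=16: SET r = -16): {p=-8, r=-16}
  after event 5 (t=23: SET p = -14): {p=-14, r=-16}
  after event 6 (t=27: INC r by 10): {p=-14, r=-6}

Answer: {p=-14, r=-6}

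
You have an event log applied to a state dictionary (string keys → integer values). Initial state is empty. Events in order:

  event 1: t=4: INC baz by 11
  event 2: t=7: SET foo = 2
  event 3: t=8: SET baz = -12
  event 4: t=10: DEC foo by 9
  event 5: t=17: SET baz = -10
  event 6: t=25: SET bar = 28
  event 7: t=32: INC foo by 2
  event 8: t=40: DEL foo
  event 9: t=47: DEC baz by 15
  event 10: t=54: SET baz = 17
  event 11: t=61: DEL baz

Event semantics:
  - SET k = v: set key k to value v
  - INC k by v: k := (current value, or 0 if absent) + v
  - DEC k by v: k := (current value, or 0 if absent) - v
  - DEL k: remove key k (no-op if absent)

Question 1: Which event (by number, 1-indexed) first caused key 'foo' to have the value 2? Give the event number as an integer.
Answer: 2

Derivation:
Looking for first event where foo becomes 2:
  event 2: foo (absent) -> 2  <-- first match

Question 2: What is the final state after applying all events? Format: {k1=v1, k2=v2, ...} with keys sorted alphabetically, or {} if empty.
  after event 1 (t=4: INC baz by 11): {baz=11}
  after event 2 (t=7: SET foo = 2): {baz=11, foo=2}
  after event 3 (t=8: SET baz = -12): {baz=-12, foo=2}
  after event 4 (t=10: DEC foo by 9): {baz=-12, foo=-7}
  after event 5 (t=17: SET baz = -10): {baz=-10, foo=-7}
  after event 6 (t=25: SET bar = 28): {bar=28, baz=-10, foo=-7}
  after event 7 (t=32: INC foo by 2): {bar=28, baz=-10, foo=-5}
  after event 8 (t=40: DEL foo): {bar=28, baz=-10}
  after event 9 (t=47: DEC baz by 15): {bar=28, baz=-25}
  after event 10 (t=54: SET baz = 17): {bar=28, baz=17}
  after event 11 (t=61: DEL baz): {bar=28}

Answer: {bar=28}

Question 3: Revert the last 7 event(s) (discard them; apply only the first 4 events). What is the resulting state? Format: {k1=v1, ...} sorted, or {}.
Keep first 4 events (discard last 7):
  after event 1 (t=4: INC baz by 11): {baz=11}
  after event 2 (t=7: SET foo = 2): {baz=11, foo=2}
  after event 3 (t=8: SET baz = -12): {baz=-12, foo=2}
  after event 4 (t=10: DEC foo by 9): {baz=-12, foo=-7}

Answer: {baz=-12, foo=-7}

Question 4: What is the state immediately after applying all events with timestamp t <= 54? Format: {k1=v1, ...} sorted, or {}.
Apply events with t <= 54 (10 events):
  after event 1 (t=4: INC baz by 11): {baz=11}
  after event 2 (t=7: SET foo = 2): {baz=11, foo=2}
  after event 3 (t=8: SET baz = -12): {baz=-12, foo=2}
  after event 4 (t=10: DEC foo by 9): {baz=-12, foo=-7}
  after event 5 (t=17: SET baz = -10): {baz=-10, foo=-7}
  after event 6 (t=25: SET bar = 28): {bar=28, baz=-10, foo=-7}
  after event 7 (t=32: INC foo by 2): {bar=28, baz=-10, foo=-5}
  after event 8 (t=40: DEL foo): {bar=28, baz=-10}
  after event 9 (t=47: DEC baz by 15): {bar=28, baz=-25}
  after event 10 (t=54: SET baz = 17): {bar=28, baz=17}

Answer: {bar=28, baz=17}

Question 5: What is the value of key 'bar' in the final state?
Track key 'bar' through all 11 events:
  event 1 (t=4: INC baz by 11): bar unchanged
  event 2 (t=7: SET foo = 2): bar unchanged
  event 3 (t=8: SET baz = -12): bar unchanged
  event 4 (t=10: DEC foo by 9): bar unchanged
  event 5 (t=17: SET baz = -10): bar unchanged
  event 6 (t=25: SET bar = 28): bar (absent) -> 28
  event 7 (t=32: INC foo by 2): bar unchanged
  event 8 (t=40: DEL foo): bar unchanged
  event 9 (t=47: DEC baz by 15): bar unchanged
  event 10 (t=54: SET baz = 17): bar unchanged
  event 11 (t=61: DEL baz): bar unchanged
Final: bar = 28

Answer: 28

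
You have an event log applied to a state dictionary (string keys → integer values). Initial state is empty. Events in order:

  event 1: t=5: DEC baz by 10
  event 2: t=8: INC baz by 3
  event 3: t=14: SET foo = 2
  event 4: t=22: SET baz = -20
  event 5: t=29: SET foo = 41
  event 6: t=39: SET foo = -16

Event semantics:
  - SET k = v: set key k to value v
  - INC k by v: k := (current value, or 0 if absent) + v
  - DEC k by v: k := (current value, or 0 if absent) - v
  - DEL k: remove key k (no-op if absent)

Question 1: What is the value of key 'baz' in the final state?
Track key 'baz' through all 6 events:
  event 1 (t=5: DEC baz by 10): baz (absent) -> -10
  event 2 (t=8: INC baz by 3): baz -10 -> -7
  event 3 (t=14: SET foo = 2): baz unchanged
  event 4 (t=22: SET baz = -20): baz -7 -> -20
  event 5 (t=29: SET foo = 41): baz unchanged
  event 6 (t=39: SET foo = -16): baz unchanged
Final: baz = -20

Answer: -20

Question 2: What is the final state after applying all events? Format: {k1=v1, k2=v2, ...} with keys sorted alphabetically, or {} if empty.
  after event 1 (t=5: DEC baz by 10): {baz=-10}
  after event 2 (t=8: INC baz by 3): {baz=-7}
  after event 3 (t=14: SET foo = 2): {baz=-7, foo=2}
  after event 4 (t=22: SET baz = -20): {baz=-20, foo=2}
  after event 5 (t=29: SET foo = 41): {baz=-20, foo=41}
  after event 6 (t=39: SET foo = -16): {baz=-20, foo=-16}

Answer: {baz=-20, foo=-16}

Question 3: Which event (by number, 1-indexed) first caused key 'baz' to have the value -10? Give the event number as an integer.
Looking for first event where baz becomes -10:
  event 1: baz (absent) -> -10  <-- first match

Answer: 1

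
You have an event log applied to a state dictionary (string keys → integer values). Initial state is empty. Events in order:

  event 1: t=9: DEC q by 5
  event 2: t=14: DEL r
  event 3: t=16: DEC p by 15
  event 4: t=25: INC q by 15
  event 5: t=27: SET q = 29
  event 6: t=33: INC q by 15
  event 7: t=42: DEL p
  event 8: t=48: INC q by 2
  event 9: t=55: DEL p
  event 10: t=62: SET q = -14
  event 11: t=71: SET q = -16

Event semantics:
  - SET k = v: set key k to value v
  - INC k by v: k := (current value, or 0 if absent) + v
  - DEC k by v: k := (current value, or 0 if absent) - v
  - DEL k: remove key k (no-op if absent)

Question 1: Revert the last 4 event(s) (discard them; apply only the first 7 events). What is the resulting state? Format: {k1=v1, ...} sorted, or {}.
Answer: {q=44}

Derivation:
Keep first 7 events (discard last 4):
  after event 1 (t=9: DEC q by 5): {q=-5}
  after event 2 (t=14: DEL r): {q=-5}
  after event 3 (t=16: DEC p by 15): {p=-15, q=-5}
  after event 4 (t=25: INC q by 15): {p=-15, q=10}
  after event 5 (t=27: SET q = 29): {p=-15, q=29}
  after event 6 (t=33: INC q by 15): {p=-15, q=44}
  after event 7 (t=42: DEL p): {q=44}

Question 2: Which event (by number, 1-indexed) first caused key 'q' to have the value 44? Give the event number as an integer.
Looking for first event where q becomes 44:
  event 1: q = -5
  event 2: q = -5
  event 3: q = -5
  event 4: q = 10
  event 5: q = 29
  event 6: q 29 -> 44  <-- first match

Answer: 6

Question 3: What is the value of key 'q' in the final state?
Track key 'q' through all 11 events:
  event 1 (t=9: DEC q by 5): q (absent) -> -5
  event 2 (t=14: DEL r): q unchanged
  event 3 (t=16: DEC p by 15): q unchanged
  event 4 (t=25: INC q by 15): q -5 -> 10
  event 5 (t=27: SET q = 29): q 10 -> 29
  event 6 (t=33: INC q by 15): q 29 -> 44
  event 7 (t=42: DEL p): q unchanged
  event 8 (t=48: INC q by 2): q 44 -> 46
  event 9 (t=55: DEL p): q unchanged
  event 10 (t=62: SET q = -14): q 46 -> -14
  event 11 (t=71: SET q = -16): q -14 -> -16
Final: q = -16

Answer: -16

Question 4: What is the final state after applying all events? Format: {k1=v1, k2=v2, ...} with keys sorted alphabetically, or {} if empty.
  after event 1 (t=9: DEC q by 5): {q=-5}
  after event 2 (t=14: DEL r): {q=-5}
  after event 3 (t=16: DEC p by 15): {p=-15, q=-5}
  after event 4 (t=25: INC q by 15): {p=-15, q=10}
  after event 5 (t=27: SET q = 29): {p=-15, q=29}
  after event 6 (t=33: INC q by 15): {p=-15, q=44}
  after event 7 (t=42: DEL p): {q=44}
  after event 8 (t=48: INC q by 2): {q=46}
  after event 9 (t=55: DEL p): {q=46}
  after event 10 (t=62: SET q = -14): {q=-14}
  after event 11 (t=71: SET q = -16): {q=-16}

Answer: {q=-16}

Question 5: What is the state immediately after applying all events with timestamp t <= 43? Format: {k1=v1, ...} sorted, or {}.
Apply events with t <= 43 (7 events):
  after event 1 (t=9: DEC q by 5): {q=-5}
  after event 2 (t=14: DEL r): {q=-5}
  after event 3 (t=16: DEC p by 15): {p=-15, q=-5}
  after event 4 (t=25: INC q by 15): {p=-15, q=10}
  after event 5 (t=27: SET q = 29): {p=-15, q=29}
  after event 6 (t=33: INC q by 15): {p=-15, q=44}
  after event 7 (t=42: DEL p): {q=44}

Answer: {q=44}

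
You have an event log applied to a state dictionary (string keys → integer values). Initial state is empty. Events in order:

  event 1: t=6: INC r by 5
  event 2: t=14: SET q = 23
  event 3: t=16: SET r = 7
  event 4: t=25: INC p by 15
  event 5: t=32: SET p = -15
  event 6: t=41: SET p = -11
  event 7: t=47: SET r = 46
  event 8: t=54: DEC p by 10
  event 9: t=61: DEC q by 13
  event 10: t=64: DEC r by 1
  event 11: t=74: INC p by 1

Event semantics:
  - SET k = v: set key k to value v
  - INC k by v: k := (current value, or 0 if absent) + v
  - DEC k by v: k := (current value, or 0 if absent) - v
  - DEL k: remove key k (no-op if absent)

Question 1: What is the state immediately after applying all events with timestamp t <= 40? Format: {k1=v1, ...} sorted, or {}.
Answer: {p=-15, q=23, r=7}

Derivation:
Apply events with t <= 40 (5 events):
  after event 1 (t=6: INC r by 5): {r=5}
  after event 2 (t=14: SET q = 23): {q=23, r=5}
  after event 3 (t=16: SET r = 7): {q=23, r=7}
  after event 4 (t=25: INC p by 15): {p=15, q=23, r=7}
  after event 5 (t=32: SET p = -15): {p=-15, q=23, r=7}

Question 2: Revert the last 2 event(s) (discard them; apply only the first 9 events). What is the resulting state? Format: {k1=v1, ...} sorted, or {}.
Answer: {p=-21, q=10, r=46}

Derivation:
Keep first 9 events (discard last 2):
  after event 1 (t=6: INC r by 5): {r=5}
  after event 2 (t=14: SET q = 23): {q=23, r=5}
  after event 3 (t=16: SET r = 7): {q=23, r=7}
  after event 4 (t=25: INC p by 15): {p=15, q=23, r=7}
  after event 5 (t=32: SET p = -15): {p=-15, q=23, r=7}
  after event 6 (t=41: SET p = -11): {p=-11, q=23, r=7}
  after event 7 (t=47: SET r = 46): {p=-11, q=23, r=46}
  after event 8 (t=54: DEC p by 10): {p=-21, q=23, r=46}
  after event 9 (t=61: DEC q by 13): {p=-21, q=10, r=46}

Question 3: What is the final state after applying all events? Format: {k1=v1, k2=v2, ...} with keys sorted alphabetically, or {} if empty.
  after event 1 (t=6: INC r by 5): {r=5}
  after event 2 (t=14: SET q = 23): {q=23, r=5}
  after event 3 (t=16: SET r = 7): {q=23, r=7}
  after event 4 (t=25: INC p by 15): {p=15, q=23, r=7}
  after event 5 (t=32: SET p = -15): {p=-15, q=23, r=7}
  after event 6 (t=41: SET p = -11): {p=-11, q=23, r=7}
  after event 7 (t=47: SET r = 46): {p=-11, q=23, r=46}
  after event 8 (t=54: DEC p by 10): {p=-21, q=23, r=46}
  after event 9 (t=61: DEC q by 13): {p=-21, q=10, r=46}
  after event 10 (t=64: DEC r by 1): {p=-21, q=10, r=45}
  after event 11 (t=74: INC p by 1): {p=-20, q=10, r=45}

Answer: {p=-20, q=10, r=45}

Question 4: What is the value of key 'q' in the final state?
Answer: 10

Derivation:
Track key 'q' through all 11 events:
  event 1 (t=6: INC r by 5): q unchanged
  event 2 (t=14: SET q = 23): q (absent) -> 23
  event 3 (t=16: SET r = 7): q unchanged
  event 4 (t=25: INC p by 15): q unchanged
  event 5 (t=32: SET p = -15): q unchanged
  event 6 (t=41: SET p = -11): q unchanged
  event 7 (t=47: SET r = 46): q unchanged
  event 8 (t=54: DEC p by 10): q unchanged
  event 9 (t=61: DEC q by 13): q 23 -> 10
  event 10 (t=64: DEC r by 1): q unchanged
  event 11 (t=74: INC p by 1): q unchanged
Final: q = 10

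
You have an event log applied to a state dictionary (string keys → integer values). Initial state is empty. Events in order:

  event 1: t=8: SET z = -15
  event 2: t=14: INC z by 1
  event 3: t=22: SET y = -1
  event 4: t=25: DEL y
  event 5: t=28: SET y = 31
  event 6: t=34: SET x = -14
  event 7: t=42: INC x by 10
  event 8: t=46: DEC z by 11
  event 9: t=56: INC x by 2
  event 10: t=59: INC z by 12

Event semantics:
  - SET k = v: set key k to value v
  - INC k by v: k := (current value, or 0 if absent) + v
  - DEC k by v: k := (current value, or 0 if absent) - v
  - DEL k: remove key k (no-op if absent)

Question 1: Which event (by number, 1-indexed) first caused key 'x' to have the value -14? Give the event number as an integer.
Looking for first event where x becomes -14:
  event 6: x (absent) -> -14  <-- first match

Answer: 6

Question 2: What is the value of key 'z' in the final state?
Track key 'z' through all 10 events:
  event 1 (t=8: SET z = -15): z (absent) -> -15
  event 2 (t=14: INC z by 1): z -15 -> -14
  event 3 (t=22: SET y = -1): z unchanged
  event 4 (t=25: DEL y): z unchanged
  event 5 (t=28: SET y = 31): z unchanged
  event 6 (t=34: SET x = -14): z unchanged
  event 7 (t=42: INC x by 10): z unchanged
  event 8 (t=46: DEC z by 11): z -14 -> -25
  event 9 (t=56: INC x by 2): z unchanged
  event 10 (t=59: INC z by 12): z -25 -> -13
Final: z = -13

Answer: -13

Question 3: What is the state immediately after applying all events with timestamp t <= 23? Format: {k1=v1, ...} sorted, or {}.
Answer: {y=-1, z=-14}

Derivation:
Apply events with t <= 23 (3 events):
  after event 1 (t=8: SET z = -15): {z=-15}
  after event 2 (t=14: INC z by 1): {z=-14}
  after event 3 (t=22: SET y = -1): {y=-1, z=-14}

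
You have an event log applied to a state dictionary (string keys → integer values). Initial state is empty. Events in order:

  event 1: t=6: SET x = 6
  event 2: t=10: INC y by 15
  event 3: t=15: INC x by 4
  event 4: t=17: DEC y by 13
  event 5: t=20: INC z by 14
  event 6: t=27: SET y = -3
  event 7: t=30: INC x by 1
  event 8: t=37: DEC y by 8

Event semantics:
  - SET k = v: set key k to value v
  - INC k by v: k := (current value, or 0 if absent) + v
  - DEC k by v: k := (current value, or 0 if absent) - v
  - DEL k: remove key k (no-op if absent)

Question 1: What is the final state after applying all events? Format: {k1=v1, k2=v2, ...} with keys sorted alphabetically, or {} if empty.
  after event 1 (t=6: SET x = 6): {x=6}
  after event 2 (t=10: INC y by 15): {x=6, y=15}
  after event 3 (t=15: INC x by 4): {x=10, y=15}
  after event 4 (t=17: DEC y by 13): {x=10, y=2}
  after event 5 (t=20: INC z by 14): {x=10, y=2, z=14}
  after event 6 (t=27: SET y = -3): {x=10, y=-3, z=14}
  after event 7 (t=30: INC x by 1): {x=11, y=-3, z=14}
  after event 8 (t=37: DEC y by 8): {x=11, y=-11, z=14}

Answer: {x=11, y=-11, z=14}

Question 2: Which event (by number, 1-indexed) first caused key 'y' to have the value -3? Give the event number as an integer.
Looking for first event where y becomes -3:
  event 2: y = 15
  event 3: y = 15
  event 4: y = 2
  event 5: y = 2
  event 6: y 2 -> -3  <-- first match

Answer: 6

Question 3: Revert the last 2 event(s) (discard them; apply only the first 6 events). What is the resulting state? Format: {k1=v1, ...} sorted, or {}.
Keep first 6 events (discard last 2):
  after event 1 (t=6: SET x = 6): {x=6}
  after event 2 (t=10: INC y by 15): {x=6, y=15}
  after event 3 (t=15: INC x by 4): {x=10, y=15}
  after event 4 (t=17: DEC y by 13): {x=10, y=2}
  after event 5 (t=20: INC z by 14): {x=10, y=2, z=14}
  after event 6 (t=27: SET y = -3): {x=10, y=-3, z=14}

Answer: {x=10, y=-3, z=14}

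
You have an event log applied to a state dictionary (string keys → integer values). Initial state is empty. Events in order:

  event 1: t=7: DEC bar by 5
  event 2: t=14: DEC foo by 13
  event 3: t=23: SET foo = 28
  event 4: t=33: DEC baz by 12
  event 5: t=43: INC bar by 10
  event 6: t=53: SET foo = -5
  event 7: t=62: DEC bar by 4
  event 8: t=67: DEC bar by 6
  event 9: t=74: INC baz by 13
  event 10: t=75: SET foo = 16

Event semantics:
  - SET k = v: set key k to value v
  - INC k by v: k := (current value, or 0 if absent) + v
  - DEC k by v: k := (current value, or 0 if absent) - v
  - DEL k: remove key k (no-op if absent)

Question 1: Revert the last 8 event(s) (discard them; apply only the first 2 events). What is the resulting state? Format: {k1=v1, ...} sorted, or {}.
Keep first 2 events (discard last 8):
  after event 1 (t=7: DEC bar by 5): {bar=-5}
  after event 2 (t=14: DEC foo by 13): {bar=-5, foo=-13}

Answer: {bar=-5, foo=-13}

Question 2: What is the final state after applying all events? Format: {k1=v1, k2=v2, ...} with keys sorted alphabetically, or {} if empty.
  after event 1 (t=7: DEC bar by 5): {bar=-5}
  after event 2 (t=14: DEC foo by 13): {bar=-5, foo=-13}
  after event 3 (t=23: SET foo = 28): {bar=-5, foo=28}
  after event 4 (t=33: DEC baz by 12): {bar=-5, baz=-12, foo=28}
  after event 5 (t=43: INC bar by 10): {bar=5, baz=-12, foo=28}
  after event 6 (t=53: SET foo = -5): {bar=5, baz=-12, foo=-5}
  after event 7 (t=62: DEC bar by 4): {bar=1, baz=-12, foo=-5}
  after event 8 (t=67: DEC bar by 6): {bar=-5, baz=-12, foo=-5}
  after event 9 (t=74: INC baz by 13): {bar=-5, baz=1, foo=-5}
  after event 10 (t=75: SET foo = 16): {bar=-5, baz=1, foo=16}

Answer: {bar=-5, baz=1, foo=16}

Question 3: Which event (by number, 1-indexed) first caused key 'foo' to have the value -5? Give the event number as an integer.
Looking for first event where foo becomes -5:
  event 2: foo = -13
  event 3: foo = 28
  event 4: foo = 28
  event 5: foo = 28
  event 6: foo 28 -> -5  <-- first match

Answer: 6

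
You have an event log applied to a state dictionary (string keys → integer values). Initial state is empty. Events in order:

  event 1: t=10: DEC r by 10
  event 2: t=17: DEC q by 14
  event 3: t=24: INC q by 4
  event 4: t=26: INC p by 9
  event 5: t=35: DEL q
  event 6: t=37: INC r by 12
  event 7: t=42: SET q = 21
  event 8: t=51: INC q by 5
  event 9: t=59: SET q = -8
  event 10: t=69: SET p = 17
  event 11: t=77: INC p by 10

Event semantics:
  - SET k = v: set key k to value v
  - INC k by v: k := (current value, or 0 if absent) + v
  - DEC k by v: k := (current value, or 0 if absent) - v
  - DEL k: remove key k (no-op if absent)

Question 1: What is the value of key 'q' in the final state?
Track key 'q' through all 11 events:
  event 1 (t=10: DEC r by 10): q unchanged
  event 2 (t=17: DEC q by 14): q (absent) -> -14
  event 3 (t=24: INC q by 4): q -14 -> -10
  event 4 (t=26: INC p by 9): q unchanged
  event 5 (t=35: DEL q): q -10 -> (absent)
  event 6 (t=37: INC r by 12): q unchanged
  event 7 (t=42: SET q = 21): q (absent) -> 21
  event 8 (t=51: INC q by 5): q 21 -> 26
  event 9 (t=59: SET q = -8): q 26 -> -8
  event 10 (t=69: SET p = 17): q unchanged
  event 11 (t=77: INC p by 10): q unchanged
Final: q = -8

Answer: -8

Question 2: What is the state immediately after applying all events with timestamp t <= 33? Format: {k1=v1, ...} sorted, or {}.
Answer: {p=9, q=-10, r=-10}

Derivation:
Apply events with t <= 33 (4 events):
  after event 1 (t=10: DEC r by 10): {r=-10}
  after event 2 (t=17: DEC q by 14): {q=-14, r=-10}
  after event 3 (t=24: INC q by 4): {q=-10, r=-10}
  after event 4 (t=26: INC p by 9): {p=9, q=-10, r=-10}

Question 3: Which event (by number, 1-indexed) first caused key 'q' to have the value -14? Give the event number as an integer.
Answer: 2

Derivation:
Looking for first event where q becomes -14:
  event 2: q (absent) -> -14  <-- first match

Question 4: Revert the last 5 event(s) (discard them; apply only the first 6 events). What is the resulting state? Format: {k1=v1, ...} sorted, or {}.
Keep first 6 events (discard last 5):
  after event 1 (t=10: DEC r by 10): {r=-10}
  after event 2 (t=17: DEC q by 14): {q=-14, r=-10}
  after event 3 (t=24: INC q by 4): {q=-10, r=-10}
  after event 4 (t=26: INC p by 9): {p=9, q=-10, r=-10}
  after event 5 (t=35: DEL q): {p=9, r=-10}
  after event 6 (t=37: INC r by 12): {p=9, r=2}

Answer: {p=9, r=2}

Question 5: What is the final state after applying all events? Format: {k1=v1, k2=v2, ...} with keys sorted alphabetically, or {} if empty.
Answer: {p=27, q=-8, r=2}

Derivation:
  after event 1 (t=10: DEC r by 10): {r=-10}
  after event 2 (t=17: DEC q by 14): {q=-14, r=-10}
  after event 3 (t=24: INC q by 4): {q=-10, r=-10}
  after event 4 (t=26: INC p by 9): {p=9, q=-10, r=-10}
  after event 5 (t=35: DEL q): {p=9, r=-10}
  after event 6 (t=37: INC r by 12): {p=9, r=2}
  after event 7 (t=42: SET q = 21): {p=9, q=21, r=2}
  after event 8 (t=51: INC q by 5): {p=9, q=26, r=2}
  after event 9 (t=59: SET q = -8): {p=9, q=-8, r=2}
  after event 10 (t=69: SET p = 17): {p=17, q=-8, r=2}
  after event 11 (t=77: INC p by 10): {p=27, q=-8, r=2}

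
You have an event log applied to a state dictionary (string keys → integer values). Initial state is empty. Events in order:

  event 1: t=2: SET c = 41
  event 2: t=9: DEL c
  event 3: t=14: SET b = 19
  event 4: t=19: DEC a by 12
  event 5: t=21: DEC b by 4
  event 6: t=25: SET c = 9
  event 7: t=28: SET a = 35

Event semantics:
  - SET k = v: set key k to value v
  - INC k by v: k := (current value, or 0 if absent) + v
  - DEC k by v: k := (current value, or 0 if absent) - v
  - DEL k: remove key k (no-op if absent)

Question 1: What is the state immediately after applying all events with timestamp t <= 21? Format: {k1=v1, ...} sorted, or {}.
Apply events with t <= 21 (5 events):
  after event 1 (t=2: SET c = 41): {c=41}
  after event 2 (t=9: DEL c): {}
  after event 3 (t=14: SET b = 19): {b=19}
  after event 4 (t=19: DEC a by 12): {a=-12, b=19}
  after event 5 (t=21: DEC b by 4): {a=-12, b=15}

Answer: {a=-12, b=15}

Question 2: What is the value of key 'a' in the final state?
Answer: 35

Derivation:
Track key 'a' through all 7 events:
  event 1 (t=2: SET c = 41): a unchanged
  event 2 (t=9: DEL c): a unchanged
  event 3 (t=14: SET b = 19): a unchanged
  event 4 (t=19: DEC a by 12): a (absent) -> -12
  event 5 (t=21: DEC b by 4): a unchanged
  event 6 (t=25: SET c = 9): a unchanged
  event 7 (t=28: SET a = 35): a -12 -> 35
Final: a = 35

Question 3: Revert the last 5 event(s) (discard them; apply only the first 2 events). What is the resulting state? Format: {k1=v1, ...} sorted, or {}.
Keep first 2 events (discard last 5):
  after event 1 (t=2: SET c = 41): {c=41}
  after event 2 (t=9: DEL c): {}

Answer: {}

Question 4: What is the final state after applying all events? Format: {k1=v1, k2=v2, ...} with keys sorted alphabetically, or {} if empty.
  after event 1 (t=2: SET c = 41): {c=41}
  after event 2 (t=9: DEL c): {}
  after event 3 (t=14: SET b = 19): {b=19}
  after event 4 (t=19: DEC a by 12): {a=-12, b=19}
  after event 5 (t=21: DEC b by 4): {a=-12, b=15}
  after event 6 (t=25: SET c = 9): {a=-12, b=15, c=9}
  after event 7 (t=28: SET a = 35): {a=35, b=15, c=9}

Answer: {a=35, b=15, c=9}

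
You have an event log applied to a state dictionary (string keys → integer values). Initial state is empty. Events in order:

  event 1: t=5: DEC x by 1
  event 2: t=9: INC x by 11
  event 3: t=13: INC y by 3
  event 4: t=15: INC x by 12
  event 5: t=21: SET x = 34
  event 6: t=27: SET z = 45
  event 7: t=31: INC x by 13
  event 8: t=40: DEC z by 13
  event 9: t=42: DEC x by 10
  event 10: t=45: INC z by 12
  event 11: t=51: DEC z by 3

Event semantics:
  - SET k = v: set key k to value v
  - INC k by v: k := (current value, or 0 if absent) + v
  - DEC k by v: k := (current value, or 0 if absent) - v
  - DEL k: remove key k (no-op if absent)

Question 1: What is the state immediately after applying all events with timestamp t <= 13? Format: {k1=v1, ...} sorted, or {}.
Apply events with t <= 13 (3 events):
  after event 1 (t=5: DEC x by 1): {x=-1}
  after event 2 (t=9: INC x by 11): {x=10}
  after event 3 (t=13: INC y by 3): {x=10, y=3}

Answer: {x=10, y=3}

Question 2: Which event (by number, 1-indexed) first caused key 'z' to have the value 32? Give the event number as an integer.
Answer: 8

Derivation:
Looking for first event where z becomes 32:
  event 6: z = 45
  event 7: z = 45
  event 8: z 45 -> 32  <-- first match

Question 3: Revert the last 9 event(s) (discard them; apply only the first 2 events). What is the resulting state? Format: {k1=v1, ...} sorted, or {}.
Keep first 2 events (discard last 9):
  after event 1 (t=5: DEC x by 1): {x=-1}
  after event 2 (t=9: INC x by 11): {x=10}

Answer: {x=10}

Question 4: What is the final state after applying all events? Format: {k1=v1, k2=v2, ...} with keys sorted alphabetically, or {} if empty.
Answer: {x=37, y=3, z=41}

Derivation:
  after event 1 (t=5: DEC x by 1): {x=-1}
  after event 2 (t=9: INC x by 11): {x=10}
  after event 3 (t=13: INC y by 3): {x=10, y=3}
  after event 4 (t=15: INC x by 12): {x=22, y=3}
  after event 5 (t=21: SET x = 34): {x=34, y=3}
  after event 6 (t=27: SET z = 45): {x=34, y=3, z=45}
  after event 7 (t=31: INC x by 13): {x=47, y=3, z=45}
  after event 8 (t=40: DEC z by 13): {x=47, y=3, z=32}
  after event 9 (t=42: DEC x by 10): {x=37, y=3, z=32}
  after event 10 (t=45: INC z by 12): {x=37, y=3, z=44}
  after event 11 (t=51: DEC z by 3): {x=37, y=3, z=41}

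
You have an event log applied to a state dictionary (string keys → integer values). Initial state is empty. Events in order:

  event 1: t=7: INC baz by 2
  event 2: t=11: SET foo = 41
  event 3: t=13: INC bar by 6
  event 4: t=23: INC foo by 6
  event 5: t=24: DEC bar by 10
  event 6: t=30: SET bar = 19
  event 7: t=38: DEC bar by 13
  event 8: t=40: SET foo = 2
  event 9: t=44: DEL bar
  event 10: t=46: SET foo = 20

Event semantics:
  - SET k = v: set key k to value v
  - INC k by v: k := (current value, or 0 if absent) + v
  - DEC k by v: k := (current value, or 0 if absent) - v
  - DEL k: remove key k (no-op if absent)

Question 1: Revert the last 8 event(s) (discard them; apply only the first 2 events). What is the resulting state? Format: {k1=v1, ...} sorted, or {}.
Keep first 2 events (discard last 8):
  after event 1 (t=7: INC baz by 2): {baz=2}
  after event 2 (t=11: SET foo = 41): {baz=2, foo=41}

Answer: {baz=2, foo=41}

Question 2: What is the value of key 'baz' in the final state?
Answer: 2

Derivation:
Track key 'baz' through all 10 events:
  event 1 (t=7: INC baz by 2): baz (absent) -> 2
  event 2 (t=11: SET foo = 41): baz unchanged
  event 3 (t=13: INC bar by 6): baz unchanged
  event 4 (t=23: INC foo by 6): baz unchanged
  event 5 (t=24: DEC bar by 10): baz unchanged
  event 6 (t=30: SET bar = 19): baz unchanged
  event 7 (t=38: DEC bar by 13): baz unchanged
  event 8 (t=40: SET foo = 2): baz unchanged
  event 9 (t=44: DEL bar): baz unchanged
  event 10 (t=46: SET foo = 20): baz unchanged
Final: baz = 2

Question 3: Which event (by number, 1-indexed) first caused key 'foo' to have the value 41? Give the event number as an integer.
Answer: 2

Derivation:
Looking for first event where foo becomes 41:
  event 2: foo (absent) -> 41  <-- first match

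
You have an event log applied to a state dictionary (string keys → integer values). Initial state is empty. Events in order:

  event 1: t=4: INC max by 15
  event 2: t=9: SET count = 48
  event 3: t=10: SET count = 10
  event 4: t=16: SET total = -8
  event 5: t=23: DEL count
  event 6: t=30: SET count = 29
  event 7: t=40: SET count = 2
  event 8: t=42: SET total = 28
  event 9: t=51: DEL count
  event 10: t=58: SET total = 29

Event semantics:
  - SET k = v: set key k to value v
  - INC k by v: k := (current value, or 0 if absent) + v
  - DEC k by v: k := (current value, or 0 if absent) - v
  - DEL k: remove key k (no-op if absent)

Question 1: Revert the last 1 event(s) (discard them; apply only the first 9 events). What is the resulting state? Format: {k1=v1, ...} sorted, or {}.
Answer: {max=15, total=28}

Derivation:
Keep first 9 events (discard last 1):
  after event 1 (t=4: INC max by 15): {max=15}
  after event 2 (t=9: SET count = 48): {count=48, max=15}
  after event 3 (t=10: SET count = 10): {count=10, max=15}
  after event 4 (t=16: SET total = -8): {count=10, max=15, total=-8}
  after event 5 (t=23: DEL count): {max=15, total=-8}
  after event 6 (t=30: SET count = 29): {count=29, max=15, total=-8}
  after event 7 (t=40: SET count = 2): {count=2, max=15, total=-8}
  after event 8 (t=42: SET total = 28): {count=2, max=15, total=28}
  after event 9 (t=51: DEL count): {max=15, total=28}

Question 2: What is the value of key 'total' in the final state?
Answer: 29

Derivation:
Track key 'total' through all 10 events:
  event 1 (t=4: INC max by 15): total unchanged
  event 2 (t=9: SET count = 48): total unchanged
  event 3 (t=10: SET count = 10): total unchanged
  event 4 (t=16: SET total = -8): total (absent) -> -8
  event 5 (t=23: DEL count): total unchanged
  event 6 (t=30: SET count = 29): total unchanged
  event 7 (t=40: SET count = 2): total unchanged
  event 8 (t=42: SET total = 28): total -8 -> 28
  event 9 (t=51: DEL count): total unchanged
  event 10 (t=58: SET total = 29): total 28 -> 29
Final: total = 29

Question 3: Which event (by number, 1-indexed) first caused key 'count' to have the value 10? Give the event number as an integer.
Answer: 3

Derivation:
Looking for first event where count becomes 10:
  event 2: count = 48
  event 3: count 48 -> 10  <-- first match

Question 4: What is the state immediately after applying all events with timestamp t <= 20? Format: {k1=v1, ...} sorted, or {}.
Apply events with t <= 20 (4 events):
  after event 1 (t=4: INC max by 15): {max=15}
  after event 2 (t=9: SET count = 48): {count=48, max=15}
  after event 3 (t=10: SET count = 10): {count=10, max=15}
  after event 4 (t=16: SET total = -8): {count=10, max=15, total=-8}

Answer: {count=10, max=15, total=-8}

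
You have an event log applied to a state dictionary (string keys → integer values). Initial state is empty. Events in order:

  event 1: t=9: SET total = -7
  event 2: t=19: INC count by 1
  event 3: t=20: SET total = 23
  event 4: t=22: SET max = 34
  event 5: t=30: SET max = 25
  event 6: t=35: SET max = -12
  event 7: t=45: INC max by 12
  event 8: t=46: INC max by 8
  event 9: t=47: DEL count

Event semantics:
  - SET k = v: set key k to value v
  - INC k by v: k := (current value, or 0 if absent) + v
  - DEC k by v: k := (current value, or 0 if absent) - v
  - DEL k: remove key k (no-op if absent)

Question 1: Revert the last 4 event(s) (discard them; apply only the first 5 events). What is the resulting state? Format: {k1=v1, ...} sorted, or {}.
Answer: {count=1, max=25, total=23}

Derivation:
Keep first 5 events (discard last 4):
  after event 1 (t=9: SET total = -7): {total=-7}
  after event 2 (t=19: INC count by 1): {count=1, total=-7}
  after event 3 (t=20: SET total = 23): {count=1, total=23}
  after event 4 (t=22: SET max = 34): {count=1, max=34, total=23}
  after event 5 (t=30: SET max = 25): {count=1, max=25, total=23}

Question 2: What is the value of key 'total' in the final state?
Answer: 23

Derivation:
Track key 'total' through all 9 events:
  event 1 (t=9: SET total = -7): total (absent) -> -7
  event 2 (t=19: INC count by 1): total unchanged
  event 3 (t=20: SET total = 23): total -7 -> 23
  event 4 (t=22: SET max = 34): total unchanged
  event 5 (t=30: SET max = 25): total unchanged
  event 6 (t=35: SET max = -12): total unchanged
  event 7 (t=45: INC max by 12): total unchanged
  event 8 (t=46: INC max by 8): total unchanged
  event 9 (t=47: DEL count): total unchanged
Final: total = 23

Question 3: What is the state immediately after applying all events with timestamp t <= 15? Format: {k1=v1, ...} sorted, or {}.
Answer: {total=-7}

Derivation:
Apply events with t <= 15 (1 events):
  after event 1 (t=9: SET total = -7): {total=-7}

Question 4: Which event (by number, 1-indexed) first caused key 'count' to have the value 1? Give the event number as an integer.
Answer: 2

Derivation:
Looking for first event where count becomes 1:
  event 2: count (absent) -> 1  <-- first match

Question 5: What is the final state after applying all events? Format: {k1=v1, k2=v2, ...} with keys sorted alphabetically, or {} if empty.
Answer: {max=8, total=23}

Derivation:
  after event 1 (t=9: SET total = -7): {total=-7}
  after event 2 (t=19: INC count by 1): {count=1, total=-7}
  after event 3 (t=20: SET total = 23): {count=1, total=23}
  after event 4 (t=22: SET max = 34): {count=1, max=34, total=23}
  after event 5 (t=30: SET max = 25): {count=1, max=25, total=23}
  after event 6 (t=35: SET max = -12): {count=1, max=-12, total=23}
  after event 7 (t=45: INC max by 12): {count=1, max=0, total=23}
  after event 8 (t=46: INC max by 8): {count=1, max=8, total=23}
  after event 9 (t=47: DEL count): {max=8, total=23}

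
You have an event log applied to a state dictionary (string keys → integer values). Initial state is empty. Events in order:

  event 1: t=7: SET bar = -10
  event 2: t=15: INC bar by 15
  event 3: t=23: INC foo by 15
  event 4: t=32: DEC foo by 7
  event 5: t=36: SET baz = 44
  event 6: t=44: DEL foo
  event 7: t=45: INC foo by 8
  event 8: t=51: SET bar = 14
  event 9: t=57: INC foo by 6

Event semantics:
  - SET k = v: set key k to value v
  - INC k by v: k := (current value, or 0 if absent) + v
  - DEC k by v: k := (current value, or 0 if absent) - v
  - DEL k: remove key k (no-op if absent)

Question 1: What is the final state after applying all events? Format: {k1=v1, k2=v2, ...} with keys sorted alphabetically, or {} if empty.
Answer: {bar=14, baz=44, foo=14}

Derivation:
  after event 1 (t=7: SET bar = -10): {bar=-10}
  after event 2 (t=15: INC bar by 15): {bar=5}
  after event 3 (t=23: INC foo by 15): {bar=5, foo=15}
  after event 4 (t=32: DEC foo by 7): {bar=5, foo=8}
  after event 5 (t=36: SET baz = 44): {bar=5, baz=44, foo=8}
  after event 6 (t=44: DEL foo): {bar=5, baz=44}
  after event 7 (t=45: INC foo by 8): {bar=5, baz=44, foo=8}
  after event 8 (t=51: SET bar = 14): {bar=14, baz=44, foo=8}
  after event 9 (t=57: INC foo by 6): {bar=14, baz=44, foo=14}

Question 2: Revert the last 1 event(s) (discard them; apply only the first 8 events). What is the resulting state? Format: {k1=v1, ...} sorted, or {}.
Keep first 8 events (discard last 1):
  after event 1 (t=7: SET bar = -10): {bar=-10}
  after event 2 (t=15: INC bar by 15): {bar=5}
  after event 3 (t=23: INC foo by 15): {bar=5, foo=15}
  after event 4 (t=32: DEC foo by 7): {bar=5, foo=8}
  after event 5 (t=36: SET baz = 44): {bar=5, baz=44, foo=8}
  after event 6 (t=44: DEL foo): {bar=5, baz=44}
  after event 7 (t=45: INC foo by 8): {bar=5, baz=44, foo=8}
  after event 8 (t=51: SET bar = 14): {bar=14, baz=44, foo=8}

Answer: {bar=14, baz=44, foo=8}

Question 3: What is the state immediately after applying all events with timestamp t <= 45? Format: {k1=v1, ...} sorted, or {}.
Apply events with t <= 45 (7 events):
  after event 1 (t=7: SET bar = -10): {bar=-10}
  after event 2 (t=15: INC bar by 15): {bar=5}
  after event 3 (t=23: INC foo by 15): {bar=5, foo=15}
  after event 4 (t=32: DEC foo by 7): {bar=5, foo=8}
  after event 5 (t=36: SET baz = 44): {bar=5, baz=44, foo=8}
  after event 6 (t=44: DEL foo): {bar=5, baz=44}
  after event 7 (t=45: INC foo by 8): {bar=5, baz=44, foo=8}

Answer: {bar=5, baz=44, foo=8}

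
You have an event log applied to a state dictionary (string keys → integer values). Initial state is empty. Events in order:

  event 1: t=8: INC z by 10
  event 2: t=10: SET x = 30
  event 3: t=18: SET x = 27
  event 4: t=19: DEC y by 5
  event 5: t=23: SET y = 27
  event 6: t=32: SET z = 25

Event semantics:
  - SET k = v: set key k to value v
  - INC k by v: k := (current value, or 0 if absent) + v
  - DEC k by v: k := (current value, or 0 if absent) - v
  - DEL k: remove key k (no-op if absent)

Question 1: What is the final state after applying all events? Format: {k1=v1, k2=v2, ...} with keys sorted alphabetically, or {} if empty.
  after event 1 (t=8: INC z by 10): {z=10}
  after event 2 (t=10: SET x = 30): {x=30, z=10}
  after event 3 (t=18: SET x = 27): {x=27, z=10}
  after event 4 (t=19: DEC y by 5): {x=27, y=-5, z=10}
  after event 5 (t=23: SET y = 27): {x=27, y=27, z=10}
  after event 6 (t=32: SET z = 25): {x=27, y=27, z=25}

Answer: {x=27, y=27, z=25}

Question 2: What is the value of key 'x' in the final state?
Track key 'x' through all 6 events:
  event 1 (t=8: INC z by 10): x unchanged
  event 2 (t=10: SET x = 30): x (absent) -> 30
  event 3 (t=18: SET x = 27): x 30 -> 27
  event 4 (t=19: DEC y by 5): x unchanged
  event 5 (t=23: SET y = 27): x unchanged
  event 6 (t=32: SET z = 25): x unchanged
Final: x = 27

Answer: 27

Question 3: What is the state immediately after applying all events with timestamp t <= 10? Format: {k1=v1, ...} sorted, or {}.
Apply events with t <= 10 (2 events):
  after event 1 (t=8: INC z by 10): {z=10}
  after event 2 (t=10: SET x = 30): {x=30, z=10}

Answer: {x=30, z=10}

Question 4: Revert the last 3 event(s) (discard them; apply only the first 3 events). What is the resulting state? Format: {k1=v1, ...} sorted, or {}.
Answer: {x=27, z=10}

Derivation:
Keep first 3 events (discard last 3):
  after event 1 (t=8: INC z by 10): {z=10}
  after event 2 (t=10: SET x = 30): {x=30, z=10}
  after event 3 (t=18: SET x = 27): {x=27, z=10}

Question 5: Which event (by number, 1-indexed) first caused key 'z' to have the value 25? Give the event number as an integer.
Answer: 6

Derivation:
Looking for first event where z becomes 25:
  event 1: z = 10
  event 2: z = 10
  event 3: z = 10
  event 4: z = 10
  event 5: z = 10
  event 6: z 10 -> 25  <-- first match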